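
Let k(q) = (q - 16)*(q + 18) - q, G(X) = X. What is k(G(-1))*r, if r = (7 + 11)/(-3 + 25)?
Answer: -2592/11 ≈ -235.64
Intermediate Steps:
k(q) = -q + (-16 + q)*(18 + q) (k(q) = (-16 + q)*(18 + q) - q = -q + (-16 + q)*(18 + q))
r = 9/11 (r = 18/22 = 18*(1/22) = 9/11 ≈ 0.81818)
k(G(-1))*r = (-288 - 1 + (-1)²)*(9/11) = (-288 - 1 + 1)*(9/11) = -288*9/11 = -2592/11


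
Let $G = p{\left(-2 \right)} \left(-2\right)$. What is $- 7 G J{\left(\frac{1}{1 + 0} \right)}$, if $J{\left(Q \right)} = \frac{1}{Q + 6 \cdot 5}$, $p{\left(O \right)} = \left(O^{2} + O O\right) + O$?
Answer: $\frac{84}{31} \approx 2.7097$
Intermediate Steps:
$p{\left(O \right)} = O + 2 O^{2}$ ($p{\left(O \right)} = \left(O^{2} + O^{2}\right) + O = 2 O^{2} + O = O + 2 O^{2}$)
$J{\left(Q \right)} = \frac{1}{30 + Q}$ ($J{\left(Q \right)} = \frac{1}{Q + 30} = \frac{1}{30 + Q}$)
$G = -12$ ($G = - 2 \left(1 + 2 \left(-2\right)\right) \left(-2\right) = - 2 \left(1 - 4\right) \left(-2\right) = \left(-2\right) \left(-3\right) \left(-2\right) = 6 \left(-2\right) = -12$)
$- 7 G J{\left(\frac{1}{1 + 0} \right)} = \frac{\left(-7\right) \left(-12\right)}{30 + \frac{1}{1 + 0}} = \frac{84}{30 + 1^{-1}} = \frac{84}{30 + 1} = \frac{84}{31}$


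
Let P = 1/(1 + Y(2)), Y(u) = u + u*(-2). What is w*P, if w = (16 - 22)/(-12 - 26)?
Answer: -3/19 ≈ -0.15789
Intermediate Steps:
w = 3/19 (w = -6/(-38) = -6*(-1/38) = 3/19 ≈ 0.15789)
Y(u) = -u (Y(u) = u - 2*u = -u)
P = -1 (P = 1/(1 - 1*2) = 1/(1 - 2) = 1/(-1) = -1)
w*P = (3/19)*(-1) = -3/19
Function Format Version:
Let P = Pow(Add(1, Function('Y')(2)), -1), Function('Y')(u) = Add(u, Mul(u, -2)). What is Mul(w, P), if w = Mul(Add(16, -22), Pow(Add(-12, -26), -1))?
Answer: Rational(-3, 19) ≈ -0.15789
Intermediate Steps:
w = Rational(3, 19) (w = Mul(-6, Pow(-38, -1)) = Mul(-6, Rational(-1, 38)) = Rational(3, 19) ≈ 0.15789)
Function('Y')(u) = Mul(-1, u) (Function('Y')(u) = Add(u, Mul(-2, u)) = Mul(-1, u))
P = -1 (P = Pow(Add(1, Mul(-1, 2)), -1) = Pow(Add(1, -2), -1) = Pow(-1, -1) = -1)
Mul(w, P) = Mul(Rational(3, 19), -1) = Rational(-3, 19)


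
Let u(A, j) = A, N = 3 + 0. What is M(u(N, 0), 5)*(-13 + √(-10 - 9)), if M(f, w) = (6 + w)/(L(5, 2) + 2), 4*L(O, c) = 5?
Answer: -44 + 44*I*√19/13 ≈ -44.0 + 14.753*I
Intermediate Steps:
L(O, c) = 5/4 (L(O, c) = (¼)*5 = 5/4)
N = 3
M(f, w) = 24/13 + 4*w/13 (M(f, w) = (6 + w)/(5/4 + 2) = (6 + w)/(13/4) = (6 + w)*(4/13) = 24/13 + 4*w/13)
M(u(N, 0), 5)*(-13 + √(-10 - 9)) = (24/13 + (4/13)*5)*(-13 + √(-10 - 9)) = (24/13 + 20/13)*(-13 + √(-19)) = 44*(-13 + I*√19)/13 = -44 + 44*I*√19/13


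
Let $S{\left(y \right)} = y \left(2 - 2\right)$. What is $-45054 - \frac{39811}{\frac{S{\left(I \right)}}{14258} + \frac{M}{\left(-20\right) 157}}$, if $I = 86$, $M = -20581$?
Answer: $- \frac{1052262914}{20581} \approx -51128.0$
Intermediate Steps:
$S{\left(y \right)} = 0$ ($S{\left(y \right)} = y 0 = 0$)
$-45054 - \frac{39811}{\frac{S{\left(I \right)}}{14258} + \frac{M}{\left(-20\right) 157}} = -45054 - \frac{39811}{\frac{0}{14258} - \frac{20581}{\left(-20\right) 157}} = -45054 - \frac{39811}{0 \cdot \frac{1}{14258} - \frac{20581}{-3140}} = -45054 - \frac{39811}{0 - - \frac{20581}{3140}} = -45054 - \frac{39811}{0 + \frac{20581}{3140}} = -45054 - \frac{39811}{\frac{20581}{3140}} = -45054 - 39811 \cdot \frac{3140}{20581} = -45054 - \frac{125006540}{20581} = - \frac{1052262914}{20581}$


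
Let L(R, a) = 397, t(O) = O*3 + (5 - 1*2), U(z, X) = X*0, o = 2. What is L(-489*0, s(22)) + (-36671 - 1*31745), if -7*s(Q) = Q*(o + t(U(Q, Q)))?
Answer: -68019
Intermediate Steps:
U(z, X) = 0
t(O) = 3 + 3*O (t(O) = 3*O + (5 - 2) = 3*O + 3 = 3 + 3*O)
s(Q) = -5*Q/7 (s(Q) = -Q*(2 + (3 + 3*0))/7 = -Q*(2 + (3 + 0))/7 = -Q*(2 + 3)/7 = -Q*5/7 = -5*Q/7)
L(-489*0, s(22)) + (-36671 - 1*31745) = 397 + (-36671 - 1*31745) = 397 + (-36671 - 31745) = 397 - 68416 = -68019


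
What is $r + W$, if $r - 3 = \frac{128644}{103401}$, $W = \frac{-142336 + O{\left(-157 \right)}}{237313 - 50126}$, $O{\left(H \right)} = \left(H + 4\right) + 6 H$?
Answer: $\frac{67315544558}{19355322987} \approx 3.4779$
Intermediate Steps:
$O{\left(H \right)} = 4 + 7 H$ ($O{\left(H \right)} = \left(4 + H\right) + 6 H = 4 + 7 H$)
$W = - \frac{143431}{187187}$ ($W = \frac{-142336 + \left(4 + 7 \left(-157\right)\right)}{237313 - 50126} = \frac{-142336 + \left(4 - 1099\right)}{187187} = \left(-142336 - 1095\right) \frac{1}{187187} = \left(-143431\right) \frac{1}{187187} = - \frac{143431}{187187} \approx -0.76624$)
$r = \frac{438847}{103401}$ ($r = 3 + \frac{128644}{103401} = \frac{438847}{103401} \approx 4.2441$)
$r + W = \frac{438847}{103401} - \frac{143431}{187187} = \frac{67315544558}{19355322987}$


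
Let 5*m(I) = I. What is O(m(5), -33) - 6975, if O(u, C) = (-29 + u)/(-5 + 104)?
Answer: -690553/99 ≈ -6975.3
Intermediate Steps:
m(I) = I/5
O(u, C) = -29/99 + u/99 (O(u, C) = (-29 + u)/99 = (-29 + u)*(1/99) = -29/99 + u/99)
O(m(5), -33) - 6975 = (-29/99 + ((⅕)*5)/99) - 6975 = (-29/99 + (1/99)*1) - 6975 = (-29/99 + 1/99) - 6975 = -28/99 - 6975 = -690553/99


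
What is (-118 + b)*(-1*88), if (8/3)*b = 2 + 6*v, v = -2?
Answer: 10714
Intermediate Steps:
b = -15/4 (b = 3*(2 + 6*(-2))/8 = 3*(2 - 12)/8 = (3/8)*(-10) = -15/4 ≈ -3.7500)
(-118 + b)*(-1*88) = (-118 - 15/4)*(-1*88) = -487/4*(-88) = 10714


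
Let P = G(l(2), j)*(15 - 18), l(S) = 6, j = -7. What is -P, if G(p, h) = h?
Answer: -21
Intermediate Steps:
P = 21 (P = -7*(15 - 18) = -7*(-3) = 21)
-P = -1*21 = -21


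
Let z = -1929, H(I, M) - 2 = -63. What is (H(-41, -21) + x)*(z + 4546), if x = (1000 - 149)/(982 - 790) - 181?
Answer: -119369221/192 ≈ -6.2172e+5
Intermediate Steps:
H(I, M) = -61 (H(I, M) = 2 - 63 = -61)
x = -33901/192 (x = 851/192 - 181 = -33901/192 ≈ -176.57)
(H(-41, -21) + x)*(z + 4546) = (-61 - 33901/192)*(-1929 + 4546) = -45613/192*2617 = -119369221/192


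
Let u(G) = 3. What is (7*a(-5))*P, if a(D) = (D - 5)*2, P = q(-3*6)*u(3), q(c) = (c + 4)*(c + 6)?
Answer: -70560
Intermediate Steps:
q(c) = (4 + c)*(6 + c)
P = 504 (P = (24 + (-3*6)**2 + 10*(-3*6))*3 = (24 + (-18)**2 + 10*(-18))*3 = (24 + 324 - 180)*3 = 168*3 = 504)
a(D) = -10 + 2*D (a(D) = (-5 + D)*2 = -10 + 2*D)
(7*a(-5))*P = (7*(-10 + 2*(-5)))*504 = (7*(-10 - 10))*504 = (7*(-20))*504 = -140*504 = -70560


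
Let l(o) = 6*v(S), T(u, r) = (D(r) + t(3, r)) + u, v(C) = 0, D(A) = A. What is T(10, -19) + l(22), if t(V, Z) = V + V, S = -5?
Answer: -3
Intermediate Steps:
t(V, Z) = 2*V
T(u, r) = 6 + r + u (T(u, r) = (r + 2*3) + u = (r + 6) + u = (6 + r) + u = 6 + r + u)
l(o) = 0 (l(o) = 6*0 = 0)
T(10, -19) + l(22) = (6 - 19 + 10) + 0 = -3 + 0 = -3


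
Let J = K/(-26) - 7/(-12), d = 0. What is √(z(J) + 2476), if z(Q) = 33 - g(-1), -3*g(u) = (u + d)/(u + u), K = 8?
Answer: √90330/6 ≈ 50.092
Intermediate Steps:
J = 43/156 (J = 8/(-26) - 7/(-12) = 8*(-1/26) - 7*(-1/12) = -4/13 + 7/12 = 43/156 ≈ 0.27564)
g(u) = -⅙ (g(u) = -(u + 0)/(3*(u + u)) = -u/(3*(2*u)) = -u*1/(2*u)/3 = -⅓*½ = -⅙)
z(Q) = 199/6 (z(Q) = 33 - 1*(-⅙) = 33 + ⅙ = 199/6)
√(z(J) + 2476) = √(199/6 + 2476) = √(15055/6) = √90330/6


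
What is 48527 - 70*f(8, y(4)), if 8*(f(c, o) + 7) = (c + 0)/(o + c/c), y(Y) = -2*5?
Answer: 441223/9 ≈ 49025.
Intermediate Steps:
y(Y) = -10
f(c, o) = -7 + c/(8*(1 + o)) (f(c, o) = -7 + ((c + 0)/(o + c/c))/8 = -7 + (c/(o + 1))/8 = -7 + (c/(1 + o))/8 = -7 + c/(8*(1 + o)))
48527 - 70*f(8, y(4)) = 48527 - 70*(-56 + 8 - 56*(-10))/(8*(1 - 10)) = 48527 - 70*(⅛)*(-56 + 8 + 560)/(-9) = 48527 - 70*(⅛)*(-⅑)*512 = 48527 - 70*(-64)/9 = 48527 - 1*(-4480/9) = 48527 + 4480/9 = 441223/9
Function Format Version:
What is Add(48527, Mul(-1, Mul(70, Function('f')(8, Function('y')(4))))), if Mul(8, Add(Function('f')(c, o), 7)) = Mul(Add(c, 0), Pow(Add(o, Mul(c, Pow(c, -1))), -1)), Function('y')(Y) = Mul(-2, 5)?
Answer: Rational(441223, 9) ≈ 49025.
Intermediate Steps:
Function('y')(Y) = -10
Function('f')(c, o) = Add(-7, Mul(Rational(1, 8), c, Pow(Add(1, o), -1))) (Function('f')(c, o) = Add(-7, Mul(Rational(1, 8), Mul(Add(c, 0), Pow(Add(o, Mul(c, Pow(c, -1))), -1)))) = Add(-7, Mul(Rational(1, 8), Mul(c, Pow(Add(o, 1), -1)))) = Add(-7, Mul(Rational(1, 8), Mul(c, Pow(Add(1, o), -1)))) = Add(-7, Mul(Rational(1, 8), c, Pow(Add(1, o), -1))))
Add(48527, Mul(-1, Mul(70, Function('f')(8, Function('y')(4))))) = Add(48527, Mul(-1, Mul(70, Mul(Rational(1, 8), Pow(Add(1, -10), -1), Add(-56, 8, Mul(-56, -10)))))) = Add(48527, Mul(-1, Mul(70, Mul(Rational(1, 8), Pow(-9, -1), Add(-56, 8, 560))))) = Add(48527, Mul(-1, Mul(70, Mul(Rational(1, 8), Rational(-1, 9), 512)))) = Add(48527, Mul(-1, Mul(70, Rational(-64, 9)))) = Add(48527, Mul(-1, Rational(-4480, 9))) = Add(48527, Rational(4480, 9)) = Rational(441223, 9)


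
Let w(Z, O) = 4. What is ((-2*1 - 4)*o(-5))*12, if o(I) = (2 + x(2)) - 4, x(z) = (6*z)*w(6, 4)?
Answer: -3312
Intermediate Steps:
x(z) = 24*z (x(z) = (6*z)*4 = 24*z)
o(I) = 46 (o(I) = (2 + 24*2) - 4 = (2 + 48) - 4 = 50 - 4 = 46)
((-2*1 - 4)*o(-5))*12 = ((-2*1 - 4)*46)*12 = ((-2 - 4)*46)*12 = -6*46*12 = -276*12 = -3312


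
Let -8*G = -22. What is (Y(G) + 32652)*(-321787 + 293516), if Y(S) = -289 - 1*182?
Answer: -909789051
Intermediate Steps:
G = 11/4 (G = -⅛*(-22) = 11/4 ≈ 2.7500)
Y(S) = -471 (Y(S) = -289 - 182 = -471)
(Y(G) + 32652)*(-321787 + 293516) = (-471 + 32652)*(-321787 + 293516) = 32181*(-28271) = -909789051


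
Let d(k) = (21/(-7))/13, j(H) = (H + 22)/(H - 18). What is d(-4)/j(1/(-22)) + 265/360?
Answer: 139513/150696 ≈ 0.92579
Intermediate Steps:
j(H) = (22 + H)/(-18 + H)
d(k) = -3/13 (d(k) = (21*(-⅐))*(1/13) = -3*1/13 = -3/13)
d(-4)/j(1/(-22)) + 265/360 = -3*(-18 + 1/(-22))/(22 + 1/(-22))/13 + 265/360 = -3*(-18 - 1/22)/(22 - 1/22)/13 + 265*(1/360) = -3/(13*((483/22)/(-397/22))) + 53/72 = -3/(13*((-22/397*483/22))) + 53/72 = -3/(13*(-483/397)) + 53/72 = -3/13*(-397/483) + 53/72 = 397/2093 + 53/72 = 139513/150696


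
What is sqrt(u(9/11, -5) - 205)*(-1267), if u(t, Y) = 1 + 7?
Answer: -1267*I*sqrt(197) ≈ -17783.0*I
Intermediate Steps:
u(t, Y) = 8
sqrt(u(9/11, -5) - 205)*(-1267) = sqrt(8 - 205)*(-1267) = sqrt(-197)*(-1267) = (I*sqrt(197))*(-1267) = -1267*I*sqrt(197)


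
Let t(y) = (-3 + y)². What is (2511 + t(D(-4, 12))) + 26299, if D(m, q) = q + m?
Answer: 28835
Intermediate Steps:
D(m, q) = m + q
(2511 + t(D(-4, 12))) + 26299 = (2511 + (-3 + (-4 + 12))²) + 26299 = (2511 + (-3 + 8)²) + 26299 = (2511 + 5²) + 26299 = (2511 + 25) + 26299 = 2536 + 26299 = 28835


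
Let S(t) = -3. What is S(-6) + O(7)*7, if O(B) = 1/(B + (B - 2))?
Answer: -29/12 ≈ -2.4167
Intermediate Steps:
O(B) = 1/(-2 + 2*B) (O(B) = 1/(B + (-2 + B)) = 1/(-2 + 2*B))
S(-6) + O(7)*7 = -3 + (1/(2*(-1 + 7)))*7 = -3 + ((½)/6)*7 = -3 + ((½)*(⅙))*7 = -3 + (1/12)*7 = -3 + 7/12 = -29/12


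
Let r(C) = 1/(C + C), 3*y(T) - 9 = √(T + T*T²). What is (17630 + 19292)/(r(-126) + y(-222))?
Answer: 1404955944/15440434229 - 781564896*I*√10941270/77202171145 ≈ 0.090992 - 33.486*I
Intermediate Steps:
y(T) = 3 + √(T + T³)/3 (y(T) = 3 + √(T + T*T²)/3 = 3 + √(T + T³)/3)
r(C) = 1/(2*C)
(17630 + 19292)/(r(-126) + y(-222)) = (17630 + 19292)/((½)/(-126) + (3 + √(-222 + (-222)³)/3)) = 36922/((½)*(-1/126) + (3 + √(-222 - 10941048)/3)) = 36922/(-1/252 + (3 + √(-10941270)/3)) = 36922/(-1/252 + (3 + (I*√10941270)/3)) = 36922/(-1/252 + (3 + I*√10941270/3)) = 36922/(755/252 + I*√10941270/3)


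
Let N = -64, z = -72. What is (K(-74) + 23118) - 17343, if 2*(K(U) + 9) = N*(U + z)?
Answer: 10438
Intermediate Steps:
K(U) = 2295 - 32*U (K(U) = -9 + (-64*(U - 72))/2 = -9 + (-64*(-72 + U))/2 = -9 + (4608 - 64*U)/2 = -9 + (2304 - 32*U) = 2295 - 32*U)
(K(-74) + 23118) - 17343 = ((2295 - 32*(-74)) + 23118) - 17343 = ((2295 + 2368) + 23118) - 17343 = (4663 + 23118) - 17343 = 27781 - 17343 = 10438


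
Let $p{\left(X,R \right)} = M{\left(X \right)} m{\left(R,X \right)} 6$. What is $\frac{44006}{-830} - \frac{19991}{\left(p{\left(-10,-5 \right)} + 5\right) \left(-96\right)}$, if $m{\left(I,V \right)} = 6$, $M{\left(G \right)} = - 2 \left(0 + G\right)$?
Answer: $- \frac{304622507}{5776800} \approx -52.732$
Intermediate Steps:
$M{\left(G \right)} = - 2 G$
$p{\left(X,R \right)} = - 72 X$ ($p{\left(X,R \right)} = - 2 X 6 \cdot 6 = - 12 X 6 = - 72 X$)
$\frac{44006}{-830} - \frac{19991}{\left(p{\left(-10,-5 \right)} + 5\right) \left(-96\right)} = \frac{44006}{-830} - \frac{19991}{\left(\left(-72\right) \left(-10\right) + 5\right) \left(-96\right)} = 44006 \left(- \frac{1}{830}\right) - \frac{19991}{\left(720 + 5\right) \left(-96\right)} = - \frac{22003}{415} - \frac{19991}{725 \left(-96\right)} = - \frac{22003}{415} - \frac{19991}{-69600} = - \frac{22003}{415} - - \frac{19991}{69600} = - \frac{22003}{415} + \frac{19991}{69600} = - \frac{304622507}{5776800}$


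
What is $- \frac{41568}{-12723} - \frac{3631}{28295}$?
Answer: $\frac{376656449}{119999095} \approx 3.1388$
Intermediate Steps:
$- \frac{41568}{-12723} - \frac{3631}{28295} = \left(-41568\right) \left(- \frac{1}{12723}\right) - \frac{3631}{28295} = \frac{13856}{4241} - \frac{3631}{28295} = \frac{376656449}{119999095}$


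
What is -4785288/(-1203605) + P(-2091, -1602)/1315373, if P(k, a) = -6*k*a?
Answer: -17896447552236/1583189519665 ≈ -11.304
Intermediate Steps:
P(k, a) = -6*a*k
-4785288/(-1203605) + P(-2091, -1602)/1315373 = -4785288/(-1203605) - 6*(-1602)*(-2091)/1315373 = -4785288*(-1/1203605) - 20098692*1/1315373 = 4785288/1203605 - 20098692/1315373 = -17896447552236/1583189519665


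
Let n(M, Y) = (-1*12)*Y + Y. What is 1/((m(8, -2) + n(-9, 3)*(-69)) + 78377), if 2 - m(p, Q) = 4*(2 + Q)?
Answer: 1/80656 ≈ 1.2398e-5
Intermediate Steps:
n(M, Y) = -11*Y (n(M, Y) = -12*Y + Y = -11*Y)
m(p, Q) = -6 - 4*Q (m(p, Q) = 2 - 4*(2 + Q) = 2 - (8 + 4*Q) = 2 + (-8 - 4*Q) = -6 - 4*Q)
1/((m(8, -2) + n(-9, 3)*(-69)) + 78377) = 1/(((-6 - 4*(-2)) - 11*3*(-69)) + 78377) = 1/(((-6 + 8) - 33*(-69)) + 78377) = 1/((2 + 2277) + 78377) = 1/(2279 + 78377) = 1/80656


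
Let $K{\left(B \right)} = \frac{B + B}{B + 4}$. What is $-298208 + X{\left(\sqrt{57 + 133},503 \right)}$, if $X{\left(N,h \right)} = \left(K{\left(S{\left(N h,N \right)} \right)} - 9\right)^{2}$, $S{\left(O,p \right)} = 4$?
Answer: $-298144$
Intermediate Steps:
$K{\left(B \right)} = \frac{2 B}{4 + B}$
$X{\left(N,h \right)} = 64$ ($X{\left(N,h \right)} = \left(2 \cdot 4 \frac{1}{4 + 4} - 9\right)^{2} = \left(2 \cdot 4 \cdot \frac{1}{8} - 9\right)^{2} = \left(1 - 9\right)^{2} = \left(-8\right)^{2} = 64$)
$-298208 + X{\left(\sqrt{57 + 133},503 \right)} = -298208 + 64 = -298144$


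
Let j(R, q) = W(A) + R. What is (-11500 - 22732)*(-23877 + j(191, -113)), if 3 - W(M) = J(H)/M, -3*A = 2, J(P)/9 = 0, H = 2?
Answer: 810716456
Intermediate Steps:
J(P) = 0 (J(P) = 9*0 = 0)
A = -⅔ (A = -⅓*2 = -⅔ ≈ -0.66667)
W(M) = 3 (W(M) = 3 - 0/M = 3 - 1*0 = 3 + 0 = 3)
j(R, q) = 3 + R
(-11500 - 22732)*(-23877 + j(191, -113)) = (-11500 - 22732)*(-23877 + (3 + 191)) = -34232*(-23877 + 194) = -34232*(-23683) = 810716456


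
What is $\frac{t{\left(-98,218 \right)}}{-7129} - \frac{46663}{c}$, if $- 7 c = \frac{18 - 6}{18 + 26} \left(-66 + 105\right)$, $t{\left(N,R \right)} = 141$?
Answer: $\frac{25614844082}{834093} \approx 30710.0$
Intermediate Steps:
$c = - \frac{117}{77}$ ($c = - \frac{\frac{18 - 6}{18 + 26} \left(-66 + 105\right)}{7} = - \frac{\frac{12}{44} \cdot 39}{7} = - \frac{12 \cdot \frac{1}{44} \cdot 39}{7} = - \frac{\frac{3}{11} \cdot 39}{7} = \left(- \frac{1}{7}\right) \frac{117}{11} = - \frac{117}{77} \approx -1.5195$)
$\frac{t{\left(-98,218 \right)}}{-7129} - \frac{46663}{c} = \frac{141}{-7129} - \frac{46663}{- \frac{117}{77}} = 141 \left(- \frac{1}{7129}\right) - - \frac{3593051}{117} = - \frac{141}{7129} + \frac{3593051}{117} = \frac{25614844082}{834093}$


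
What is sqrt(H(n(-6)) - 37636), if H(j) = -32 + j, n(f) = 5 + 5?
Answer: I*sqrt(37658) ≈ 194.06*I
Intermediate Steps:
n(f) = 10
sqrt(H(n(-6)) - 37636) = sqrt((-32 + 10) - 37636) = sqrt(-22 - 37636) = sqrt(-37658) = I*sqrt(37658)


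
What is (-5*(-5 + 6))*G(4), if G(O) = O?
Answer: -20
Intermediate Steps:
(-5*(-5 + 6))*G(4) = -5*(-5 + 6)*4 = -5*1*4 = -5*4 = -20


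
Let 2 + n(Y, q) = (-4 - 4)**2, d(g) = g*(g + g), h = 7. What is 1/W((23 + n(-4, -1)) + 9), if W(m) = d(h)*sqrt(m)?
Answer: sqrt(94)/9212 ≈ 0.0010525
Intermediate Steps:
d(g) = 2*g**2 (d(g) = g*(2*g) = 2*g**2)
n(Y, q) = 62 (n(Y, q) = -2 + (-4 - 4)**2 = -2 + (-8)**2 = -2 + 64 = 62)
W(m) = 98*sqrt(m) (W(m) = (2*7**2)*sqrt(m) = (2*49)*sqrt(m) = 98*sqrt(m))
1/W((23 + n(-4, -1)) + 9) = 1/(98*sqrt((23 + 62) + 9)) = 1/(98*sqrt(85 + 9)) = 1/(98*sqrt(94)) = sqrt(94)/9212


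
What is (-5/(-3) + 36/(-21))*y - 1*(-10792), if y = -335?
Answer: 226967/21 ≈ 10808.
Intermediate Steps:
(-5/(-3) + 36/(-21))*y - 1*(-10792) = (-5/(-3) + 36/(-21))*(-335) - 1*(-10792) = (-5*(-⅓) + 36*(-1/21))*(-335) + 10792 = (5/3 - 12/7)*(-335) + 10792 = -1/21*(-335) + 10792 = 335/21 + 10792 = 226967/21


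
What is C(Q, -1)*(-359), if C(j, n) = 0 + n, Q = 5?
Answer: 359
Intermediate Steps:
C(j, n) = n
C(Q, -1)*(-359) = -1*(-359) = 359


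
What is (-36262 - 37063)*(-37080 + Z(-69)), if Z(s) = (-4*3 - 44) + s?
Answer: 2728056625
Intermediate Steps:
Z(s) = -56 + s (Z(s) = (-12 - 44) + s = -56 + s)
(-36262 - 37063)*(-37080 + Z(-69)) = (-36262 - 37063)*(-37080 + (-56 - 69)) = -73325*(-37080 - 125) = -73325*(-37205) = 2728056625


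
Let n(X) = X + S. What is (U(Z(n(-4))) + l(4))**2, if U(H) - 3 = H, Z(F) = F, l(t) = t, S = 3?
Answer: 36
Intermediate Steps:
n(X) = 3 + X (n(X) = X + 3 = 3 + X)
U(H) = 3 + H
(U(Z(n(-4))) + l(4))**2 = ((3 + (3 - 4)) + 4)**2 = ((3 - 1) + 4)**2 = (2 + 4)**2 = 6**2 = 36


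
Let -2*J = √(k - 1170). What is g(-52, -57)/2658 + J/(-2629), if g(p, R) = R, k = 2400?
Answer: -19/886 + √1230/5258 ≈ -0.014775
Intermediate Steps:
J = -√1230/2 (J = -√(2400 - 1170)/2 = -√1230/2 ≈ -17.536)
g(-52, -57)/2658 + J/(-2629) = -57/2658 - √1230/2/(-2629) = -57*1/2658 - √1230/2*(-1/2629) = -19/886 + √1230/5258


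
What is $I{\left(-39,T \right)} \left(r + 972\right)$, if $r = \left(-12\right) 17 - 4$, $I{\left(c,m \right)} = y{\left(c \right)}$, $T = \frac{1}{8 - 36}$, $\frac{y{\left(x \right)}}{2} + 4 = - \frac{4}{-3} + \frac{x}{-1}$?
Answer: $\frac{166552}{3} \approx 55517.0$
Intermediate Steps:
$y{\left(x \right)} = - \frac{16}{3} - 2 x$ ($y{\left(x \right)} = -8 + 2 \left(- \frac{4}{-3} + \frac{x}{-1}\right) = -8 + 2 \left(\left(-4\right) \left(- \frac{1}{3}\right) + x \left(-1\right)\right) = -8 + 2 \left(\frac{4}{3} - x\right) = -8 - \left(- \frac{8}{3} + 2 x\right) = - \frac{16}{3} - 2 x$)
$T = - \frac{1}{28}$ ($T = \frac{1}{-28} = - \frac{1}{28} \approx -0.035714$)
$I{\left(c,m \right)} = - \frac{16}{3} - 2 c$
$r = -208$ ($r = -204 - 4 = -208$)
$I{\left(-39,T \right)} \left(r + 972\right) = \left(- \frac{16}{3} - -78\right) \left(-208 + 972\right) = \left(- \frac{16}{3} + 78\right) 764 = \frac{218}{3} \cdot 764 = \frac{166552}{3}$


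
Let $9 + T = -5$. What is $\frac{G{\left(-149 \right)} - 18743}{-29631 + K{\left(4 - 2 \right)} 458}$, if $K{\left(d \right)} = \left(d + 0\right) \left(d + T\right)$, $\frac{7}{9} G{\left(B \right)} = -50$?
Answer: $\frac{131651}{284361} \approx 0.46297$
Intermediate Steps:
$T = -14$ ($T = -9 - 5 = -14$)
$G{\left(B \right)} = - \frac{450}{7}$ ($G{\left(B \right)} = \frac{9}{7} \left(-50\right) = - \frac{450}{7}$)
$K{\left(d \right)} = d \left(-14 + d\right)$ ($K{\left(d \right)} = \left(d + 0\right) \left(d - 14\right) = d \left(-14 + d\right)$)
$\frac{G{\left(-149 \right)} - 18743}{-29631 + K{\left(4 - 2 \right)} 458} = \frac{- \frac{450}{7} - 18743}{-29631 + \left(4 - 2\right) \left(-14 + \left(4 - 2\right)\right) 458} = - \frac{131651}{7 \left(-29631 + \left(4 - 2\right) \left(-14 + \left(4 - 2\right)\right) 458\right)} = - \frac{131651}{7 \left(-29631 + 2 \left(-14 + 2\right) 458\right)} = - \frac{131651}{7 \left(-29631 + 2 \left(-12\right) 458\right)} = - \frac{131651}{7 \left(-29631 - 10992\right)} = - \frac{131651}{7 \left(-40623\right)} = \left(- \frac{131651}{7}\right) \left(- \frac{1}{40623}\right) = \frac{131651}{284361}$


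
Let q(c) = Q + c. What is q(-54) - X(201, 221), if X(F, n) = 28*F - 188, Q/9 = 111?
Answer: -4495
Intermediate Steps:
Q = 999 (Q = 9*111 = 999)
X(F, n) = -188 + 28*F
q(c) = 999 + c
q(-54) - X(201, 221) = (999 - 54) - (-188 + 28*201) = 945 - (-188 + 5628) = 945 - 1*5440 = 945 - 5440 = -4495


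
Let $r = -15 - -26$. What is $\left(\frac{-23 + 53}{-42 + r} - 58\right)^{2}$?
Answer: $\frac{3341584}{961} \approx 3477.2$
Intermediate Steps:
$r = 11$ ($r = -15 + 26 = 11$)
$\left(\frac{-23 + 53}{-42 + r} - 58\right)^{2} = \left(\frac{-23 + 53}{-42 + 11} - 58\right)^{2} = \left(\frac{30}{-31} - 58\right)^{2} = \left(30 \left(- \frac{1}{31}\right) - 58\right)^{2} = \left(- \frac{30}{31} - 58\right)^{2} = \left(- \frac{1828}{31}\right)^{2} = \frac{3341584}{961}$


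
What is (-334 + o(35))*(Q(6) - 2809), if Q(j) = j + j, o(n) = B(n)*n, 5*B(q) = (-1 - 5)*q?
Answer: 5045788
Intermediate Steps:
B(q) = -6*q/5 (B(q) = ((-1 - 5)*q)/5 = (-6*q)/5 = -6*q/5)
o(n) = -6*n**2/5 (o(n) = (-6*n/5)*n = -6*n**2/5)
Q(j) = 2*j
(-334 + o(35))*(Q(6) - 2809) = (-334 - 6/5*35**2)*(2*6 - 2809) = (-334 - 6/5*1225)*(12 - 2809) = (-334 - 1470)*(-2797) = -1804*(-2797) = 5045788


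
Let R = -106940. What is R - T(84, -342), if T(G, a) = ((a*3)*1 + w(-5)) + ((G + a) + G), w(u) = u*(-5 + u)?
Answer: -105790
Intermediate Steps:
T(G, a) = 50 + 2*G + 4*a (T(G, a) = ((a*3)*1 - 5*(-5 - 5)) + ((G + a) + G) = ((3*a)*1 - 5*(-10)) + (a + 2*G) = (3*a + 50) + (a + 2*G) = (50 + 3*a) + (a + 2*G) = 50 + 2*G + 4*a)
R - T(84, -342) = -106940 - (50 + 2*84 + 4*(-342)) = -106940 - (50 + 168 - 1368) = -106940 - 1*(-1150) = -106940 + 1150 = -105790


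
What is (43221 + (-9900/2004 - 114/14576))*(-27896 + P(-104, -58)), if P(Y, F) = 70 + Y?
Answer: -734532244414605/608548 ≈ -1.2070e+9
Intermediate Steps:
(43221 + (-9900/2004 - 114/14576))*(-27896 + P(-104, -58)) = (43221 + (-9900/2004 - 114/14576))*(-27896 + (70 - 104)) = (43221 + (-9900*1/2004 - 114*1/14576))*(-27896 - 34) = (43221 + (-825/167 - 57/7288))*(-27930) = (43221 - 6022119/1217096)*(-27930) = (52598084097/1217096)*(-27930) = -734532244414605/608548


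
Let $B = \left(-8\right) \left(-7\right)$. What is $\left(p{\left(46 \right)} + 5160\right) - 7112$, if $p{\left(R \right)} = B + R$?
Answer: $-1850$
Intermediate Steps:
$B = 56$
$p{\left(R \right)} = 56 + R$
$\left(p{\left(46 \right)} + 5160\right) - 7112 = \left(\left(56 + 46\right) + 5160\right) - 7112 = \left(102 + 5160\right) - 7112 = 5262 - 7112 = -1850$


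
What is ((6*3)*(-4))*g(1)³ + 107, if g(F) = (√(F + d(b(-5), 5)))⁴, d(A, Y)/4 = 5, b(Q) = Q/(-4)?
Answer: -6175160605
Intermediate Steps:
b(Q) = -Q/4 (b(Q) = Q*(-¼) = -Q/4)
d(A, Y) = 20 (d(A, Y) = 4*5 = 20)
g(F) = (20 + F)² (g(F) = (√(F + 20))⁴ = (√(20 + F))⁴ = (20 + F)²)
((6*3)*(-4))*g(1)³ + 107 = ((6*3)*(-4))*((20 + 1)²)³ + 107 = (18*(-4))*(21²)³ + 107 = -72*441³ + 107 = -72*85766121 + 107 = -6175160712 + 107 = -6175160605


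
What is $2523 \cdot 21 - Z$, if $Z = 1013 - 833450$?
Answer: $885420$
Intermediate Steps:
$Z = -832437$ ($Z = 1013 - 833450 = -832437$)
$2523 \cdot 21 - Z = 2523 \cdot 21 - -832437 = 52983 + 832437 = 885420$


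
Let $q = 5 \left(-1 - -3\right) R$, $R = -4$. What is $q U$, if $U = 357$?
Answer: $-14280$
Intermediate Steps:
$q = -40$ ($q = 5 \left(-1 - -3\right) \left(-4\right) = 5 \left(-1 + 3\right) \left(-4\right) = 5 \cdot 2 \left(-4\right) = 10 \left(-4\right) = -40$)
$q U = \left(-40\right) 357 = -14280$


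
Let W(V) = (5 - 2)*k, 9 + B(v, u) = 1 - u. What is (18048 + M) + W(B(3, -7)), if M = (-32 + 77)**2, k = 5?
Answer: 20088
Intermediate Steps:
B(v, u) = -8 - u (B(v, u) = -9 + (1 - u) = -8 - u)
W(V) = 15 (W(V) = (5 - 2)*5 = 3*5 = 15)
M = 2025 (M = 45**2 = 2025)
(18048 + M) + W(B(3, -7)) = (18048 + 2025) + 15 = 20073 + 15 = 20088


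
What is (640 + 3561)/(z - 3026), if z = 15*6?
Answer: -4201/2936 ≈ -1.4309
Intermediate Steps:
z = 90
(640 + 3561)/(z - 3026) = (640 + 3561)/(90 - 3026) = 4201/(-2936) = 4201*(-1/2936) = -4201/2936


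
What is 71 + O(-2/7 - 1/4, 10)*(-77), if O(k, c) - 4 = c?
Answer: -1007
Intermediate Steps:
O(k, c) = 4 + c
71 + O(-2/7 - 1/4, 10)*(-77) = 71 + (4 + 10)*(-77) = 71 + 14*(-77) = 71 - 1078 = -1007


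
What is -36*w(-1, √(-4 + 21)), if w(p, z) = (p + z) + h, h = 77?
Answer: -2736 - 36*√17 ≈ -2884.4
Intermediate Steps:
w(p, z) = 77 + p + z (w(p, z) = (p + z) + 77 = 77 + p + z)
-36*w(-1, √(-4 + 21)) = -36*(77 - 1 + √(-4 + 21)) = -36*(77 - 1 + √17) = -36*(76 + √17) = -2736 - 36*√17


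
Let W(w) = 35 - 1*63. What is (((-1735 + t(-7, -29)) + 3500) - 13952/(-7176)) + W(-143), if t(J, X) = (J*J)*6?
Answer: 1823551/897 ≈ 2032.9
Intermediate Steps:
W(w) = -28 (W(w) = 35 - 63 = -28)
t(J, X) = 6*J² (t(J, X) = J²*6 = 6*J²)
(((-1735 + t(-7, -29)) + 3500) - 13952/(-7176)) + W(-143) = (((-1735 + 6*(-7)²) + 3500) - 13952/(-7176)) - 28 = (((-1735 + 6*49) + 3500) - 13952*(-1/7176)) - 28 = (((-1735 + 294) + 3500) + 1744/897) - 28 = ((-1441 + 3500) + 1744/897) - 28 = (2059 + 1744/897) - 28 = 1848667/897 - 28 = 1823551/897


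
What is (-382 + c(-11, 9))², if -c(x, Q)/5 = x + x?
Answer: 73984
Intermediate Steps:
c(x, Q) = -10*x (c(x, Q) = -5*(x + x) = -10*x)
(-382 + c(-11, 9))² = (-382 - 10*(-11))² = (-382 + 110)² = (-272)² = 73984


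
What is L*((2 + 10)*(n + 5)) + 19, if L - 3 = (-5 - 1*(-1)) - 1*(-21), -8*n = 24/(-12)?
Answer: 1279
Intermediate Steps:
n = ¼ (n = -3/(-12) = -3*(-1)/12 = -⅛*(-2) = ¼ ≈ 0.25000)
L = 20 (L = 3 + ((-5 - 1*(-1)) - 1*(-21)) = 3 + ((-5 + 1) + 21) = 3 + (-4 + 21) = 3 + 17 = 20)
L*((2 + 10)*(n + 5)) + 19 = 20*((2 + 10)*(¼ + 5)) + 19 = 20*(12*(21/4)) + 19 = 20*63 + 19 = 1260 + 19 = 1279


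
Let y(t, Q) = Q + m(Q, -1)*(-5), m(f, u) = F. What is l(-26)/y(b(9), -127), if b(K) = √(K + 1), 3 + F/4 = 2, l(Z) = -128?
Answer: 128/107 ≈ 1.1963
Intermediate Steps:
F = -4 (F = -12 + 4*2 = -12 + 8 = -4)
m(f, u) = -4
b(K) = √(1 + K)
y(t, Q) = 20 + Q (y(t, Q) = Q - 4*(-5) = Q + 20 = 20 + Q)
l(-26)/y(b(9), -127) = -128/(20 - 127) = -128/(-107) = -128*(-1/107) = 128/107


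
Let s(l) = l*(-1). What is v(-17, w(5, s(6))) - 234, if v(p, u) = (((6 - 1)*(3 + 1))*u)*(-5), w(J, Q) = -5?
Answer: 266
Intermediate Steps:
s(l) = -l
v(p, u) = -100*u (v(p, u) = ((5*4)*u)*(-5) = (20*u)*(-5) = -100*u)
v(-17, w(5, s(6))) - 234 = -100*(-5) - 234 = 500 - 234 = 266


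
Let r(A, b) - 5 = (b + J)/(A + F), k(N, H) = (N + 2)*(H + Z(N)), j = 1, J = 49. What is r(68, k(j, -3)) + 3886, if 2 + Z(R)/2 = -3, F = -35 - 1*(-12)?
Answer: 35021/9 ≈ 3891.2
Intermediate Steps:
F = -23 (F = -35 + 12 = -23)
Z(R) = -10 (Z(R) = -4 + 2*(-3) = -4 - 6 = -10)
k(N, H) = (-10 + H)*(2 + N) (k(N, H) = (N + 2)*(H - 10) = (2 + N)*(-10 + H) = (-10 + H)*(2 + N))
r(A, b) = 5 + (49 + b)/(-23 + A) (r(A, b) = 5 + (b + 49)/(A - 23) = 5 + (49 + b)/(-23 + A))
r(68, k(j, -3)) + 3886 = (-66 + (-20 - 10*1 + 2*(-3) - 3*1) + 5*68)/(-23 + 68) + 3886 = (-66 + (-20 - 10 - 6 - 3) + 340)/45 + 3886 = (-66 - 39 + 340)/45 + 3886 = (1/45)*235 + 3886 = 47/9 + 3886 = 35021/9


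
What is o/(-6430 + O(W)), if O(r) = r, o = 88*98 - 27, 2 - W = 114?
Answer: -8597/6542 ≈ -1.3141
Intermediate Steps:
W = -112 (W = 2 - 1*114 = 2 - 114 = -112)
o = 8597 (o = 8624 - 27 = 8597)
o/(-6430 + O(W)) = 8597/(-6430 - 112) = 8597/(-6542) = 8597*(-1/6542) = -8597/6542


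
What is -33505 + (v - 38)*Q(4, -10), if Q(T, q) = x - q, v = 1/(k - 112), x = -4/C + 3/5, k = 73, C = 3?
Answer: -19806562/585 ≈ -33857.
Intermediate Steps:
x = -11/15 (x = -4/3 + 3/5 = -4*⅓ + 3*(⅕) = -4/3 + ⅗ = -11/15 ≈ -0.73333)
v = -1/39 (v = 1/(73 - 112) = 1/(-39) = -1/39 ≈ -0.025641)
Q(T, q) = -11/15 - q
-33505 + (v - 38)*Q(4, -10) = -33505 + (-1/39 - 38)*(-11/15 - 1*(-10)) = -33505 - 1483*(-11/15 + 10)/39 = -33505 - 1483/39*139/15 = -33505 - 206137/585 = -19806562/585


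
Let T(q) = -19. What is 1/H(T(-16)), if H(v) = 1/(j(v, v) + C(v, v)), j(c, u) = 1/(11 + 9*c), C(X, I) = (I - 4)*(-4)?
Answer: 14719/160 ≈ 91.994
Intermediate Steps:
C(X, I) = 16 - 4*I (C(X, I) = (-4 + I)*(-4) = 16 - 4*I)
H(v) = 1/(16 + 1/(11 + 9*v) - 4*v) (H(v) = 1/(1/(11 + 9*v) + (16 - 4*v)) = 1/(16 + 1/(11 + 9*v) - 4*v))
1/H(T(-16)) = 1/((11 + 9*(-19))/(1 + 4*(4 - 1*(-19))*(11 + 9*(-19)))) = 1/((11 - 171)/(1 + 4*(4 + 19)*(11 - 171))) = 1/(-160/(1 + 4*23*(-160))) = 1/(-160/(1 - 14720)) = 1/(-160/(-14719)) = 1/(-1/14719*(-160)) = 1/(160/14719) = 14719/160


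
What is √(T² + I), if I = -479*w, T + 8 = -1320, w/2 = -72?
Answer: 4*√114535 ≈ 1353.7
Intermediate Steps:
w = -144 (w = 2*(-72) = -144)
T = -1328 (T = -8 - 1320 = -1328)
I = 68976 (I = -479*(-144) = 68976)
√(T² + I) = √((-1328)² + 68976) = √(1763584 + 68976) = √1832560 = 4*√114535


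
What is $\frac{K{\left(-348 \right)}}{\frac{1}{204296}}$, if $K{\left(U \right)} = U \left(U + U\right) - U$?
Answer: $49553220576$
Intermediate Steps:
$K{\left(U \right)} = - U + 2 U^{2}$ ($K{\left(U \right)} = U 2 U - U = 2 U^{2} - U = - U + 2 U^{2}$)
$\frac{K{\left(-348 \right)}}{\frac{1}{204296}} = \frac{\left(-348\right) \left(-1 + 2 \left(-348\right)\right)}{\frac{1}{204296}} = - 348 \left(-1 - 696\right) \frac{1}{\frac{1}{204296}} = \left(-348\right) \left(-697\right) 204296 = 242556 \cdot 204296 = 49553220576$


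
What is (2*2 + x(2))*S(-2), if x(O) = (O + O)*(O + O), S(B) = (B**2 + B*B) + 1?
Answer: 180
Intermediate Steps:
S(B) = 1 + 2*B**2 (S(B) = (B**2 + B**2) + 1 = 2*B**2 + 1 = 1 + 2*B**2)
x(O) = 4*O**2 (x(O) = (2*O)*(2*O) = 4*O**2)
(2*2 + x(2))*S(-2) = (2*2 + 4*2**2)*(1 + 2*(-2)**2) = (4 + 4*4)*(1 + 2*4) = (4 + 16)*(1 + 8) = 20*9 = 180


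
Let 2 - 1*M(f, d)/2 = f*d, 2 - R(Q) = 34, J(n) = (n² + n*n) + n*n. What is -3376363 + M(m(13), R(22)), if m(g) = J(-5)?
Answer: -3371559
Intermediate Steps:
J(n) = 3*n² (J(n) = (n² + n²) + n² = 2*n² + n² = 3*n²)
R(Q) = -32 (R(Q) = 2 - 1*34 = 2 - 34 = -32)
m(g) = 75 (m(g) = 3*(-5)² = 3*25 = 75)
M(f, d) = 4 - 2*d*f (M(f, d) = 4 - 2*f*d = 4 - 2*d*f)
-3376363 + M(m(13), R(22)) = -3376363 + (4 - 2*(-32)*75) = -3376363 + (4 + 4800) = -3376363 + 4804 = -3371559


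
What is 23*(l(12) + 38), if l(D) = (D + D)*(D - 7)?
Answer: 3634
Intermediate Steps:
l(D) = 2*D*(-7 + D) (l(D) = (2*D)*(-7 + D) = 2*D*(-7 + D))
23*(l(12) + 38) = 23*(2*12*(-7 + 12) + 38) = 23*(2*12*5 + 38) = 23*(120 + 38) = 23*158 = 3634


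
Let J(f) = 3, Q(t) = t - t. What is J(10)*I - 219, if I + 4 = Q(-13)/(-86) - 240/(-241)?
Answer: -54951/241 ≈ -228.01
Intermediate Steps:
Q(t) = 0
I = -724/241 (I = -4 + (0/(-86) - 240/(-241)) = -4 + (0*(-1/86) - 240*(-1/241)) = -4 + (0 + 240/241) = -4 + 240/241 = -724/241 ≈ -3.0042)
J(10)*I - 219 = 3*(-724/241) - 219 = -2172/241 - 219 = -54951/241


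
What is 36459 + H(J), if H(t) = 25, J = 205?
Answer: 36484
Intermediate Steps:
36459 + H(J) = 36459 + 25 = 36484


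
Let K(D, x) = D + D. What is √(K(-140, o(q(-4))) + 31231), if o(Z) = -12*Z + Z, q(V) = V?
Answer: 3*√3439 ≈ 175.93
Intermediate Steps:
o(Z) = -11*Z
K(D, x) = 2*D
√(K(-140, o(q(-4))) + 31231) = √(2*(-140) + 31231) = √(-280 + 31231) = √30951 = 3*√3439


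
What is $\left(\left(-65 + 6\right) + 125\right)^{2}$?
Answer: $4356$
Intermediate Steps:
$\left(\left(-65 + 6\right) + 125\right)^{2} = \left(-59 + 125\right)^{2} = 66^{2} = 4356$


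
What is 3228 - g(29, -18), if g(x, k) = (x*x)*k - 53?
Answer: 18419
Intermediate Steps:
g(x, k) = -53 + k*x**2 (g(x, k) = x**2*k - 53 = k*x**2 - 53 = -53 + k*x**2)
3228 - g(29, -18) = 3228 - (-53 - 18*29**2) = 3228 - (-53 - 18*841) = 3228 - (-53 - 15138) = 3228 - 1*(-15191) = 3228 + 15191 = 18419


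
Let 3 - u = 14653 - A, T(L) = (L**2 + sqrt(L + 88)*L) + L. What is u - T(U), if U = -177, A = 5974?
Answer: -39828 + 177*I*sqrt(89) ≈ -39828.0 + 1669.8*I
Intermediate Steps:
T(L) = L + L**2 + L*sqrt(88 + L) (T(L) = (L**2 + sqrt(88 + L)*L) + L = (L**2 + L*sqrt(88 + L)) + L = L + L**2 + L*sqrt(88 + L))
u = -8676 (u = 3 - (14653 - 1*5974) = 3 - (14653 - 5974) = 3 - 1*8679 = 3 - 8679 = -8676)
u - T(U) = -8676 - (-177)*(1 - 177 + sqrt(88 - 177)) = -8676 - (-177)*(1 - 177 + sqrt(-89)) = -8676 - (-177)*(1 - 177 + I*sqrt(89)) = -8676 - (-177)*(-176 + I*sqrt(89)) = -8676 - (31152 - 177*I*sqrt(89)) = -8676 + (-31152 + 177*I*sqrt(89)) = -39828 + 177*I*sqrt(89)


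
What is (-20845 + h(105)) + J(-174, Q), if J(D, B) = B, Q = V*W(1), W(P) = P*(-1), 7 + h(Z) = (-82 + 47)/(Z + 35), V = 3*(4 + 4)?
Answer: -83505/4 ≈ -20876.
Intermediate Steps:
V = 24 (V = 3*8 = 24)
h(Z) = -7 - 35/(35 + Z) (h(Z) = -7 + (-82 + 47)/(Z + 35) = -7 - 35/(35 + Z))
W(P) = -P
Q = -24 (Q = 24*(-1*1) = 24*(-1) = -24)
(-20845 + h(105)) + J(-174, Q) = (-20845 + 7*(-40 - 1*105)/(35 + 105)) - 24 = (-20845 + 7*(-40 - 105)/140) - 24 = (-20845 + 7*(1/140)*(-145)) - 24 = (-20845 - 29/4) - 24 = -83409/4 - 24 = -83505/4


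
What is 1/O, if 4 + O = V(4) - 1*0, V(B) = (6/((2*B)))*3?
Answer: -4/7 ≈ -0.57143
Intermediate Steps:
V(B) = 9/B (V(B) = (6*(1/(2*B)))*3 = (3/B)*3 = 9/B)
O = -7/4 (O = -4 + (9/4 - 1*0) = -4 + (9*(¼) + 0) = -4 + (9/4 + 0) = -4 + 9/4 = -7/4 ≈ -1.7500)
1/O = 1/(-7/4) = -4/7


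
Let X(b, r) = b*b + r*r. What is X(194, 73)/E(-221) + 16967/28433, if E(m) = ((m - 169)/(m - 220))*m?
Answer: -2755249897/12567386 ≈ -219.24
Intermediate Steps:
X(b, r) = b² + r²
E(m) = m*(-169 + m)/(-220 + m) (E(m) = ((-169 + m)/(-220 + m))*m = m*(-169 + m)/(-220 + m))
X(194, 73)/E(-221) + 16967/28433 = (194² + 73²)/((-221*(-169 - 221)/(-220 - 221))) + 16967/28433 = (37636 + 5329)/((-221*(-390)/(-441))) + 16967*(1/28433) = 42965/((-221*(-1/441)*(-390))) + 16967/28433 = 42965/(-28730/147) + 16967/28433 = 42965*(-147/28730) + 16967/28433 = -97167/442 + 16967/28433 = -2755249897/12567386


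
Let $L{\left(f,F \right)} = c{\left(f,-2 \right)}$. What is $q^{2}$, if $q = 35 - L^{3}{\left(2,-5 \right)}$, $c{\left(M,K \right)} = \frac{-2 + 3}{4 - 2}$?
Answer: $\frac{77841}{64} \approx 1216.3$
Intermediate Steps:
$c{\left(M,K \right)} = \frac{1}{2}$ ($c{\left(M,K \right)} = 1 \cdot \frac{1}{2} = \frac{1}{2}$)
$L{\left(f,F \right)} = \frac{1}{2}$
$q = \frac{279}{8}$ ($q = 35 - \left(\frac{1}{2}\right)^{3} = 35 - \frac{1}{8} = \frac{279}{8} \approx 34.875$)
$q^{2} = \left(\frac{279}{8}\right)^{2} = \frac{77841}{64}$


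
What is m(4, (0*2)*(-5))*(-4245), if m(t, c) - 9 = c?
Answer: -38205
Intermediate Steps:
m(t, c) = 9 + c
m(4, (0*2)*(-5))*(-4245) = (9 + (0*2)*(-5))*(-4245) = (9 + 0*(-5))*(-4245) = (9 + 0)*(-4245) = 9*(-4245) = -38205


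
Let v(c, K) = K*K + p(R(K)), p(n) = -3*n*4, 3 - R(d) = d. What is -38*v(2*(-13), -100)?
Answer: -333032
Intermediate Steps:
R(d) = 3 - d
p(n) = -12*n
v(c, K) = -36 + K² + 12*K (v(c, K) = K*K - 12*(3 - K) = K² + (-36 + 12*K) = -36 + K² + 12*K)
-38*v(2*(-13), -100) = -38*(-36 + (-100)² + 12*(-100)) = -38*(-36 + 10000 - 1200) = -38*8764 = -333032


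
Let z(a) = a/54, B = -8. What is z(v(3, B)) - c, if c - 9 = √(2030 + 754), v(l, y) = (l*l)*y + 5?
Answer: -553/54 - 4*√174 ≈ -63.004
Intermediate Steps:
v(l, y) = 5 + y*l² (v(l, y) = l²*y + 5 = y*l² + 5 = 5 + y*l²)
z(a) = a/54 (z(a) = a*(1/54) = a/54)
c = 9 + 4*√174 (c = 9 + √(2030 + 754) = 9 + √2784 = 9 + 4*√174 ≈ 61.764)
z(v(3, B)) - c = (5 - 8*3²)/54 - (9 + 4*√174) = (5 - 8*9)/54 + (-9 - 4*√174) = (5 - 72)/54 + (-9 - 4*√174) = (1/54)*(-67) + (-9 - 4*√174) = -67/54 + (-9 - 4*√174) = -553/54 - 4*√174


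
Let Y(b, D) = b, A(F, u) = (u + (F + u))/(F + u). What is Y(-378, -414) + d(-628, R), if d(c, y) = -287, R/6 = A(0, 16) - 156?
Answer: -665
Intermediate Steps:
A(F, u) = (F + 2*u)/(F + u)
R = -924 (R = 6*((0 + 2*16)/(0 + 16) - 156) = 6*((0 + 32)/16 - 156) = 6*((1/16)*32 - 156) = 6*(2 - 156) = 6*(-154) = -924)
Y(-378, -414) + d(-628, R) = -378 - 287 = -665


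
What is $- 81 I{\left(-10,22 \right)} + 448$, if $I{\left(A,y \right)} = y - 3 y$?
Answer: $4012$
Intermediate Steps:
$I{\left(A,y \right)} = - 2 y$
$- 81 I{\left(-10,22 \right)} + 448 = - 81 \left(\left(-2\right) 22\right) + 448 = \left(-81\right) \left(-44\right) + 448 = 3564 + 448 = 4012$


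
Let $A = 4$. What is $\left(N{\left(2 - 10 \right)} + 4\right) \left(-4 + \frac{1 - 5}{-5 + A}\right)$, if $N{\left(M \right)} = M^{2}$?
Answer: $0$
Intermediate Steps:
$\left(N{\left(2 - 10 \right)} + 4\right) \left(-4 + \frac{1 - 5}{-5 + A}\right) = \left(\left(2 - 10\right)^{2} + 4\right) \left(-4 + \frac{1 - 5}{-5 + 4}\right) = \left(\left(2 - 10\right)^{2} + 4\right) \left(-4 - \frac{4}{-1}\right) = \left(\left(-8\right)^{2} + 4\right) \left(-4 - -4\right) = \left(64 + 4\right) \left(-4 + 4\right) = 68 \cdot 0 = 0$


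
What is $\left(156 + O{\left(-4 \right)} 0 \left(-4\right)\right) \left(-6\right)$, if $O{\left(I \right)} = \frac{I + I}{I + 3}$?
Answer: $-936$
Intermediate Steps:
$O{\left(I \right)} = \frac{2 I}{3 + I}$
$\left(156 + O{\left(-4 \right)} 0 \left(-4\right)\right) \left(-6\right) = \left(156 + 2 \left(-4\right) \frac{1}{3 - 4} \cdot 0 \left(-4\right)\right) \left(-6\right) = \left(156 + 2 \left(-4\right) \frac{1}{-1} \cdot 0 \left(-4\right)\right) \left(-6\right) = \left(156 + 2 \left(-4\right) \left(-1\right) 0 \left(-4\right)\right) \left(-6\right) = \left(156 + 8 \cdot 0 \left(-4\right)\right) \left(-6\right) = \left(156 + 0 \left(-4\right)\right) \left(-6\right) = \left(156 + 0\right) \left(-6\right) = 156 \left(-6\right) = -936$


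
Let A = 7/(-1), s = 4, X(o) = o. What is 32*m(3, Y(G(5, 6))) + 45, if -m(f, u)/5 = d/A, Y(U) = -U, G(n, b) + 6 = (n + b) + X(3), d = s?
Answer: 955/7 ≈ 136.43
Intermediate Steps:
d = 4
A = -7 (A = 7*(-1) = -7)
G(n, b) = -3 + b + n (G(n, b) = -6 + ((n + b) + 3) = -6 + ((b + n) + 3) = -6 + (3 + b + n) = -3 + b + n)
m(f, u) = 20/7 (m(f, u) = -20/(-7) = -20*(-1)/7 = -5*(-4/7) = 20/7)
32*m(3, Y(G(5, 6))) + 45 = 32*(20/7) + 45 = 640/7 + 45 = 955/7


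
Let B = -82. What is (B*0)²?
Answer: 0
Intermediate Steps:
(B*0)² = (-82*0)² = 0² = 0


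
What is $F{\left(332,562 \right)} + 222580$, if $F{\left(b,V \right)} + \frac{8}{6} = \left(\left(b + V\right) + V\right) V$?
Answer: $\frac{3122552}{3} \approx 1.0409 \cdot 10^{6}$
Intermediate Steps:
$F{\left(b,V \right)} = - \frac{4}{3} + V \left(b + 2 V\right)$ ($F{\left(b,V \right)} = - \frac{4}{3} + \left(\left(b + V\right) + V\right) V = - \frac{4}{3} + \left(\left(V + b\right) + V\right) V = - \frac{4}{3} + \left(b + 2 V\right) V = - \frac{4}{3} + V \left(b + 2 V\right)$)
$F{\left(332,562 \right)} + 222580 = \left(- \frac{4}{3} + 2 \cdot 562^{2} + 562 \cdot 332\right) + 222580 = \left(- \frac{4}{3} + 2 \cdot 315844 + 186584\right) + 222580 = \left(- \frac{4}{3} + 631688 + 186584\right) + 222580 = \frac{2454812}{3} + 222580 = \frac{3122552}{3}$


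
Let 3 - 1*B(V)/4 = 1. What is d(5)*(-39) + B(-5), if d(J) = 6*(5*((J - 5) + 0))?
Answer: 8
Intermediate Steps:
B(V) = 8 (B(V) = 12 - 4*1 = 12 - 4 = 8)
d(J) = -150 + 30*J (d(J) = 6*(5*((-5 + J) + 0)) = 6*(5*(-5 + J)) = 6*(-25 + 5*J) = -150 + 30*J)
d(5)*(-39) + B(-5) = (-150 + 30*5)*(-39) + 8 = (-150 + 150)*(-39) + 8 = 0*(-39) + 8 = 0 + 8 = 8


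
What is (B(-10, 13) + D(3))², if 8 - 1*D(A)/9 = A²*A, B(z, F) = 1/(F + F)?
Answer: 19758025/676 ≈ 29228.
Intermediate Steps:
B(z, F) = 1/(2*F)
D(A) = 72 - 9*A³ (D(A) = 72 - 9*A²*A = 72 - 9*A³)
(B(-10, 13) + D(3))² = ((½)/13 + (72 - 9*3³))² = ((½)*(1/13) + (72 - 9*27))² = (1/26 + (72 - 243))² = (1/26 - 171)² = (-4445/26)² = 19758025/676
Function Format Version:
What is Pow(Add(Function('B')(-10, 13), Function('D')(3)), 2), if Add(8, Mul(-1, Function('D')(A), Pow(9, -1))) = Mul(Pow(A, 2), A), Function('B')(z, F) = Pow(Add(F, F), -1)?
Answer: Rational(19758025, 676) ≈ 29228.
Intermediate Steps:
Function('B')(z, F) = Mul(Rational(1, 2), Pow(F, -1)) (Function('B')(z, F) = Pow(Mul(2, F), -1) = Mul(Rational(1, 2), Pow(F, -1)))
Function('D')(A) = Add(72, Mul(-9, Pow(A, 3))) (Function('D')(A) = Add(72, Mul(-9, Mul(Pow(A, 2), A))) = Add(72, Mul(-9, Pow(A, 3))))
Pow(Add(Function('B')(-10, 13), Function('D')(3)), 2) = Pow(Add(Mul(Rational(1, 2), Pow(13, -1)), Add(72, Mul(-9, Pow(3, 3)))), 2) = Pow(Add(Mul(Rational(1, 2), Rational(1, 13)), Add(72, Mul(-9, 27))), 2) = Pow(Add(Rational(1, 26), Add(72, -243)), 2) = Pow(Add(Rational(1, 26), -171), 2) = Pow(Rational(-4445, 26), 2) = Rational(19758025, 676)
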